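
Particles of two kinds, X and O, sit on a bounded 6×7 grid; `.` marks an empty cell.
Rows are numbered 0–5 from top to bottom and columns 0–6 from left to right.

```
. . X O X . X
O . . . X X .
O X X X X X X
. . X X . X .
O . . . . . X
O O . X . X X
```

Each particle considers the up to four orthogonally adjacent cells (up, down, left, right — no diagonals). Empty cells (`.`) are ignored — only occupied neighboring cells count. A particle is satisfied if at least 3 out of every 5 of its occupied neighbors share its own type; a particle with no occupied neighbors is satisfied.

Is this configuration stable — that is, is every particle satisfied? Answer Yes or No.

No

(0,2)X 0/1 ✗
(0,3)O 0/2 ✗
(0,4)X 1/2 ✗
(0,6)X 0/0 ✓
(1,0)O 1/1 ✓
(1,4)X 3/3 ✓
(1,5)X 2/2 ✓
(2,0)O 1/2 ✗
(2,1)X 1/2 ✗
(2,2)X 3/3 ✓
(2,3)X 3/3 ✓
(2,4)X 3/3 ✓
(2,5)X 4/4 ✓
(2,6)X 1/1 ✓
(3,2)X 2/2 ✓
(3,3)X 2/2 ✓
(3,5)X 1/1 ✓
(4,0)O 1/1 ✓
(4,6)X 1/1 ✓
(5,0)O 2/2 ✓
(5,1)O 1/1 ✓
(5,3)X 0/0 ✓
(5,5)X 1/1 ✓
(5,6)X 2/2 ✓
For instance (0,2) has only 0/1 same-type neighbors, below 3/5.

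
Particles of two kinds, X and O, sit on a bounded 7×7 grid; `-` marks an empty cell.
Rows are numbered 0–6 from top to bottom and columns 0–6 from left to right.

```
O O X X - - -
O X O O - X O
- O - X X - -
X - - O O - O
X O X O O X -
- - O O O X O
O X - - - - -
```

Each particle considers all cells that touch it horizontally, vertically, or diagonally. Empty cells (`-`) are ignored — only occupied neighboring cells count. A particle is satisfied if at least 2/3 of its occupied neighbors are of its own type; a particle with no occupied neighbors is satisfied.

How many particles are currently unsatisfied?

25

(0,0)O 2/3 ok
(0,1)O 3/5 unhappy
(0,2)X 2/5 unhappy
(0,3)X 1/3 unhappy
(1,0)O 3/4 ok
(1,1)X 1/6 unhappy
(1,2)O 3/7 unhappy
(1,3)O 1/5 unhappy
(1,5)X 1/2 unhappy
(1,6)O 0/1 unhappy
(2,1)O 2/4 unhappy
(2,3)X 1/5 unhappy
(2,4)X 2/5 unhappy
(3,0)X 1/3 unhappy
(3,3)O 3/6 unhappy
(3,4)O 3/6 unhappy
(3,6)O 0/1 unhappy
(4,0)X 1/2 unhappy
(4,1)O 1/4 unhappy
(4,2)X 0/5 unhappy
(4,3)O 6/7 ok
(4,4)O 5/7 ok
(4,5)X 1/6 unhappy
(5,2)O 3/5 unhappy
(5,3)O 4/5 ok
(5,4)O 3/5 unhappy
(5,5)X 1/4 unhappy
(5,6)O 0/2 unhappy
(6,0)O 0/1 unhappy
(6,1)X 0/2 unhappy
Unsatisfied: (0,1), (0,2), (0,3), (1,1), (1,2), (1,3), (1,5), (1,6), (2,1), (2,3), (2,4), (3,0), (3,3), (3,4), (3,6), (4,0), (4,1), (4,2), (4,5), (5,2), (5,4), (5,5), (5,6), (6,0), (6,1) — 25 in total.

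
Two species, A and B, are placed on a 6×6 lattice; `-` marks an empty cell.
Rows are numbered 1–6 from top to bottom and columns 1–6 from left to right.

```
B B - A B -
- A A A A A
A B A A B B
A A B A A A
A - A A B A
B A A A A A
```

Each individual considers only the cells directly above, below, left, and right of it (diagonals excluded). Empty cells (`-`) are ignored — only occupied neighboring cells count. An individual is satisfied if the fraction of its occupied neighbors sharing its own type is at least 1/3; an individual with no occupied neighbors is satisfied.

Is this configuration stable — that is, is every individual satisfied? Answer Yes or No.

No

(1,1)B 1/1 ✓
(1,2)B 1/2 ✓
(1,4)A 1/2 ✓
(1,5)B 0/2 ✗
(2,2)A 1/3 ✓
(2,3)A 3/3 ✓
(2,4)A 4/4 ✓
(2,5)A 2/4 ✓
(2,6)A 1/2 ✓
(3,1)A 1/2 ✓
(3,2)B 0/4 ✗
(3,3)A 2/4 ✓
(3,4)A 3/4 ✓
(3,5)B 1/4 ✗
(3,6)B 1/3 ✓
(4,1)A 3/3 ✓
(4,2)A 1/3 ✓
(4,3)B 0/4 ✗
(4,4)A 3/4 ✓
(4,5)A 2/4 ✓
(4,6)A 2/3 ✓
(5,1)A 1/2 ✓
(5,3)A 2/3 ✓
(5,4)A 3/4 ✓
(5,5)B 0/4 ✗
(5,6)A 2/3 ✓
(6,1)B 0/2 ✗
(6,2)A 1/2 ✓
(6,3)A 3/3 ✓
(6,4)A 3/3 ✓
(6,5)A 2/3 ✓
(6,6)A 2/2 ✓
For instance (1,5) has only 0/2 same-type neighbors, below 1/3.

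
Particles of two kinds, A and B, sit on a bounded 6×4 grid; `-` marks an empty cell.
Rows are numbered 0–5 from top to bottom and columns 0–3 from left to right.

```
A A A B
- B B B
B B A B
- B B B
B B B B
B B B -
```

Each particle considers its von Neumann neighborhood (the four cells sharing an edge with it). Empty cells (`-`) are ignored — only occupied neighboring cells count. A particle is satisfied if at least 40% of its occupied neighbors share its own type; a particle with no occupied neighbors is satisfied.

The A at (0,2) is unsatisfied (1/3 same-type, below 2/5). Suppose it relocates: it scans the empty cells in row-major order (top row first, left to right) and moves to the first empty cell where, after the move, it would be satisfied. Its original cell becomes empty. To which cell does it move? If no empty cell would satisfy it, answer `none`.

none

Vacating (0,2). Empty cells in order:
  (1,0): 1/3 same-type → still unsatisfied.
  (3,0): 0/3 same-type → still unsatisfied.
  (5,3): 0/2 same-type → still unsatisfied.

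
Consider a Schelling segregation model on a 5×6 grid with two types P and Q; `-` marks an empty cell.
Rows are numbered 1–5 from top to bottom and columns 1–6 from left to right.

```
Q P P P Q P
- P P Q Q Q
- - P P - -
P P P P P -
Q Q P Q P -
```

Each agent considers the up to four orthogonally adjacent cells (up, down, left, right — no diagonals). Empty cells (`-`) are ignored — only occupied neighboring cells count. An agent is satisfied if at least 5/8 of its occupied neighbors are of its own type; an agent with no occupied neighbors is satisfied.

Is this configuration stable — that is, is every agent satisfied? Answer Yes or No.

Row 1: (1,1)Q 0/1 unhappy · (1,2)P 2/3 ok · (1,3)P 3/3 ok · (1,4)P 1/3 unhappy · (1,5)Q 1/3 unhappy · (1,6)P 0/2 unhappy
Row 2: (2,2)P 2/2 ok · (2,3)P 3/4 ok · (2,4)Q 1/4 unhappy · (2,5)Q 3/3 ok · (2,6)Q 1/2 unhappy
Row 3: (3,3)P 3/3 ok · (3,4)P 2/3 ok
Row 4: (4,1)P 1/2 unhappy · (4,2)P 2/3 ok · (4,3)P 4/4 ok · (4,4)P 3/4 ok · (4,5)P 2/2 ok
Row 5: (5,1)Q 1/2 unhappy · (5,2)Q 1/3 unhappy · (5,3)P 1/3 unhappy · (5,4)Q 0/3 unhappy · (5,5)P 1/2 unhappy
For instance (1,1) has only 0/1 same-type neighbors, below 5/8.

No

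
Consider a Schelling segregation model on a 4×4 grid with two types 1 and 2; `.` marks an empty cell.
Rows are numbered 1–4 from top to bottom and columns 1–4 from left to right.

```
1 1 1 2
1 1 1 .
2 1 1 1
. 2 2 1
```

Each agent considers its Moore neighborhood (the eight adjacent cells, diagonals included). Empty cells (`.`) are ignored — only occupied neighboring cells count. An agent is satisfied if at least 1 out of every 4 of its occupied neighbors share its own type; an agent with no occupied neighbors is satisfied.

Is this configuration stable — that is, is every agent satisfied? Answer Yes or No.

No

(1,1)1 3/3 ok
(1,2)1 5/5 ok
(1,3)1 3/4 ok
(1,4)2 0/2 unhappy
(2,1)1 4/5 ok
(2,2)1 7/8 ok
(2,3)1 6/7 ok
(3,1)2 1/4 ok
(3,2)1 4/7 ok
(3,3)1 5/7 ok
(3,4)1 3/4 ok
(4,2)2 2/4 ok
(4,3)2 1/5 unhappy
(4,4)1 2/3 ok
For instance (1,4) has only 0/2 same-type neighbors, below 1/4.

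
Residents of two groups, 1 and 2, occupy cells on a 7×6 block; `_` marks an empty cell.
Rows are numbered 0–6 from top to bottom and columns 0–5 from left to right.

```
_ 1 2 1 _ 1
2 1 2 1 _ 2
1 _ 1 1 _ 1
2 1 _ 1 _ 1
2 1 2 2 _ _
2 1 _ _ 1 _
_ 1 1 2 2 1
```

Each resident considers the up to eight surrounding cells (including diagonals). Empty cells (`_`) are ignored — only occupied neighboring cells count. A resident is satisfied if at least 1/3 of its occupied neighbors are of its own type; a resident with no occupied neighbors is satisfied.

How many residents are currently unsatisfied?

10

(0,1)1 1/4 not
(0,2)2 1/5 not
(0,3)1 1/3 satisfied
(0,5)1 0/1 not
(1,0)2 0/3 not
(1,1)1 3/6 satisfied
(1,2)2 1/7 not
(1,3)1 3/5 satisfied
(1,5)2 0/2 not
(2,0)1 2/4 satisfied
(2,2)1 5/6 satisfied
(2,3)1 3/4 satisfied
(2,5)1 1/2 satisfied
(3,0)2 1/4 not
(3,1)1 3/6 satisfied
(3,3)1 2/4 satisfied
(3,5)1 1/1 satisfied
(4,0)2 2/5 satisfied
(4,1)1 2/6 satisfied
(4,2)2 1/5 not
(4,3)2 1/3 satisfied
(5,0)2 1/4 not
(5,1)1 3/6 satisfied
(5,4)1 1/4 not
(6,1)1 2/3 satisfied
(6,2)1 2/3 satisfied
(6,3)2 1/3 satisfied
(6,4)2 1/3 satisfied
(6,5)1 1/2 satisfied
Unsatisfied: (0,1), (0,2), (0,5), (1,0), (1,2), (1,5), (3,0), (4,2), (5,0), (5,4) — 10 in total.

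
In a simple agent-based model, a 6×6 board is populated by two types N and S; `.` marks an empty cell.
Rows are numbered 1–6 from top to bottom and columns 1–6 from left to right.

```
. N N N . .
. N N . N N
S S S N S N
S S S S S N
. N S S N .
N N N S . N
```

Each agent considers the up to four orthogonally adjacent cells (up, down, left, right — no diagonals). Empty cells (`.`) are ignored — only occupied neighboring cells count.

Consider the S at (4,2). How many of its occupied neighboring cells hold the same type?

3

Occupied neighbors of (4,2): (3,2)=S, (5,2)=N, (4,1)=S, (4,3)=S.
Same type (S): 3 of 4.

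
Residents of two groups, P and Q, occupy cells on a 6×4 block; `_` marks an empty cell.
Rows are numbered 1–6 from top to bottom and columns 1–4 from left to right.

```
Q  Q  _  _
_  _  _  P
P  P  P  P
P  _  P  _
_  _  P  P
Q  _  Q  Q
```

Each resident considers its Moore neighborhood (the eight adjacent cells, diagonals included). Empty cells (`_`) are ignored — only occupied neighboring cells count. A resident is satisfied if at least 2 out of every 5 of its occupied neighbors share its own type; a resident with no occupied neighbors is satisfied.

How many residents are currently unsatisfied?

(1,1)Q 1/1 ✓
(1,2)Q 1/1 ✓
(2,4)P 2/2 ✓
(3,1)P 2/2 ✓
(3,2)P 4/4 ✓
(3,3)P 4/4 ✓
(3,4)P 3/3 ✓
(4,1)P 2/2 ✓
(4,3)P 5/5 ✓
(5,3)P 2/4 ✓
(5,4)P 2/4 ✓
(6,1)Q 0/0 ✓
(6,3)Q 1/3 ✗
(6,4)Q 1/3 ✗
Unsatisfied: (6,3), (6,4) — 2 in total.

2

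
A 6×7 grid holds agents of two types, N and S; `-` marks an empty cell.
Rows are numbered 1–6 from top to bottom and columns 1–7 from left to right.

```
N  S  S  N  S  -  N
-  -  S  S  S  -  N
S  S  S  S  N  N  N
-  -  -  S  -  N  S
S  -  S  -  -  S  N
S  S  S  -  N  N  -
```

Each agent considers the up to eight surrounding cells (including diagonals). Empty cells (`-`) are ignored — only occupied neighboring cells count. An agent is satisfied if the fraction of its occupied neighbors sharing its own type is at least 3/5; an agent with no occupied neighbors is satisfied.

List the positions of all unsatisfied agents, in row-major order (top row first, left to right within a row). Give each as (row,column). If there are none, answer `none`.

(1,1), (1,4), (2,5), (3,5), (4,7), (5,6), (5,7), (6,5)

Row 1: (1,1)N 0/1 ✗ · (1,2)S 2/3 ✓ · (1,3)S 3/4 ✓ · (1,4)N 0/5 ✗ · (1,5)S 2/3 ✓ · (1,7)N 1/1 ✓
Row 2: (2,3)S 6/7 ✓ · (2,4)S 6/8 ✓ · (2,5)S 3/6 ✗ · (2,7)N 3/3 ✓
Row 3: (3,1)S 1/1 ✓ · (3,2)S 3/3 ✓ · (3,3)S 5/5 ✓ · (3,4)S 5/6 ✓ · (3,5)N 2/6 ✗ · (3,6)N 4/6 ✓ · (3,7)N 3/4 ✓
Row 4: (4,4)S 3/4 ✓ · (4,6)N 4/6 ✓ · (4,7)S 1/5 ✗
Row 5: (5,1)S 2/2 ✓ · (5,3)S 3/3 ✓ · (5,6)S 1/5 ✗ · (5,7)N 2/4 ✗
Row 6: (6,1)S 2/2 ✓ · (6,2)S 4/4 ✓ · (6,3)S 2/2 ✓ · (6,5)N 1/2 ✗ · (6,6)N 2/3 ✓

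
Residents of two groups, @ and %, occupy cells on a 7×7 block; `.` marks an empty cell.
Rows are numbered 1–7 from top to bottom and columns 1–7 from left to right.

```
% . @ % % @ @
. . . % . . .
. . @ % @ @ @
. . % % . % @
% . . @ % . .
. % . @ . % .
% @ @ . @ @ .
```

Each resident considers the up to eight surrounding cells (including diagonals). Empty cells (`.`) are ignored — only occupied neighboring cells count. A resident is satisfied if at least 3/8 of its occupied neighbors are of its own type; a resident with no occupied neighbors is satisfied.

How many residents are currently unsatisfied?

Row 1: (1,1)% 0/0 ok · (1,3)@ 0/2 unhappy · (1,4)% 2/3 ok · (1,5)% 2/3 ok · (1,6)@ 1/2 ok · (1,7)@ 1/1 ok
Row 2: (2,4)% 3/6 ok
Row 3: (3,3)@ 0/4 unhappy · (3,4)% 3/5 ok · (3,5)@ 1/5 unhappy · (3,6)@ 3/4 ok · (3,7)@ 2/3 ok
Row 4: (4,3)% 2/4 ok · (4,4)% 3/6 ok · (4,6)% 1/5 unhappy · (4,7)@ 2/3 ok
Row 5: (5,1)% 1/1 ok · (5,4)@ 1/4 unhappy · (5,5)% 3/5 ok
Row 6: (6,2)% 2/4 ok · (6,4)@ 3/4 ok · (6,6)% 1/3 unhappy
Row 7: (7,1)% 1/2 ok · (7,2)@ 1/3 unhappy · (7,3)@ 2/3 ok · (7,5)@ 2/3 ok · (7,6)@ 1/2 ok
Unsatisfied: (1,3), (3,3), (3,5), (4,6), (5,4), (6,6), (7,2) — 7 in total.

7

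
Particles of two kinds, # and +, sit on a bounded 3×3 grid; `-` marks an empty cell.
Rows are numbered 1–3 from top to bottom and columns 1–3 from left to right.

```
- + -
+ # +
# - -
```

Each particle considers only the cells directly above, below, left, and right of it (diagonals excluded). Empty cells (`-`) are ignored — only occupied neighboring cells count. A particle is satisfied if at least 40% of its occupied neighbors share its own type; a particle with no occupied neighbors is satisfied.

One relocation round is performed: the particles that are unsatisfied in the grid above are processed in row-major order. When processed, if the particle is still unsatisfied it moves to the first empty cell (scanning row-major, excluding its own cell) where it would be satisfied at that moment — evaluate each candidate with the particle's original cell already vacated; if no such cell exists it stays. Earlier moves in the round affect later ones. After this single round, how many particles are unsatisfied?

0

Initially unsatisfied (in order): (1,2), (2,1), (2,2), (2,3), (3,1).
  (1,2) → (1,1).
  (2,1) → (1,2).
  (2,2) → (2,1).
  (2,3): now satisfied by earlier moves; stays.
  (3,1): now satisfied by earlier moves; stays.
Resulting grid:
+ + -
# - +
# - -
All satisfied now.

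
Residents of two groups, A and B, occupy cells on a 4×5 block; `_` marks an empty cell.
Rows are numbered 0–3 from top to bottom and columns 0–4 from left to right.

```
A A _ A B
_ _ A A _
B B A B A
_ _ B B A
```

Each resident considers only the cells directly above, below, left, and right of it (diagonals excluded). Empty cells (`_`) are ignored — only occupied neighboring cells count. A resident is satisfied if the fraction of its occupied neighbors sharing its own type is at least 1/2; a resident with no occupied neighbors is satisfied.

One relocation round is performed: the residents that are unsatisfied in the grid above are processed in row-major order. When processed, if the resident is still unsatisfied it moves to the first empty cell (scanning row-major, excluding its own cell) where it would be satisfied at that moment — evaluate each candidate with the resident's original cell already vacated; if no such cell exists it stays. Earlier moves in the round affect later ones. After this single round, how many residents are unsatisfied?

0

Initially unsatisfied (in order): (0,4), (2,2), (2,3).
  (0,4) → (1,0).
  (2,2) → (0,2).
  (2,3) → (1,1).
Resulting grid:
A A A A _
B B A A _
B B _ _ A
_ _ B B A
All satisfied now.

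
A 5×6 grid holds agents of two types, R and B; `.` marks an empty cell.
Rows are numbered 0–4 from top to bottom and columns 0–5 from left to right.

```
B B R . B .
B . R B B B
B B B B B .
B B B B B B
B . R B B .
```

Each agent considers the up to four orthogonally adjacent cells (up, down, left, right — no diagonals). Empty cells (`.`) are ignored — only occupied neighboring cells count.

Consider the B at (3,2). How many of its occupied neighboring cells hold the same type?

3

Occupied neighbors of (3,2): (2,2)=B, (4,2)=R, (3,1)=B, (3,3)=B.
Same type (B): 3 of 4.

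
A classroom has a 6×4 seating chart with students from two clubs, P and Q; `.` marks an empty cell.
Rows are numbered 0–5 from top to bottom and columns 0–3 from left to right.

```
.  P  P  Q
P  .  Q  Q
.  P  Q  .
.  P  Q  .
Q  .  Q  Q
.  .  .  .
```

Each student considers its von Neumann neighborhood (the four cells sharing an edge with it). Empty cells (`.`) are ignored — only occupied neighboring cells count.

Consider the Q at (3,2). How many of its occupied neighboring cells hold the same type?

Occupied neighbors of (3,2): (2,2)=Q, (4,2)=Q, (3,1)=P.
Same type (Q): 2 of 3.

2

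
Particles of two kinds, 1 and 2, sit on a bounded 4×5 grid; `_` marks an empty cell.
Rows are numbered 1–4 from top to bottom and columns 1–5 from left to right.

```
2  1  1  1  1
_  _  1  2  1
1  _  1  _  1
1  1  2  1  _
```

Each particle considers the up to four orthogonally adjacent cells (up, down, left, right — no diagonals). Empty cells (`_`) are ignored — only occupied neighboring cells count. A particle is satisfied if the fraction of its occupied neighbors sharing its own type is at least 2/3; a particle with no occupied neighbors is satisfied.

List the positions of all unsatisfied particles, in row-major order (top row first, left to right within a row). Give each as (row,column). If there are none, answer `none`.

Row 1: (1,1)2 0/1 unhappy · (1,2)1 1/2 unhappy · (1,3)1 3/3 ok · (1,4)1 2/3 ok · (1,5)1 2/2 ok
Row 2: (2,3)1 2/3 ok · (2,4)2 0/3 unhappy · (2,5)1 2/3 ok
Row 3: (3,1)1 1/1 ok · (3,3)1 1/2 unhappy · (3,5)1 1/1 ok
Row 4: (4,1)1 2/2 ok · (4,2)1 1/2 unhappy · (4,3)2 0/3 unhappy · (4,4)1 0/1 unhappy

(1,1), (1,2), (2,4), (3,3), (4,2), (4,3), (4,4)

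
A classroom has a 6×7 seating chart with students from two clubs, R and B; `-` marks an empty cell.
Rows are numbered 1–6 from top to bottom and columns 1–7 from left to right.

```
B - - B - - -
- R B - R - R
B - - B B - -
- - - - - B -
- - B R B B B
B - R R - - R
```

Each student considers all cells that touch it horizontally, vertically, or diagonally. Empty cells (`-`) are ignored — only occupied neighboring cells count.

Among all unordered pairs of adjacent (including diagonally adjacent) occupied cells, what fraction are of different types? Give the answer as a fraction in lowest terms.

Scan each occupied cell's neighbors to the right and below (and the two forward diagonals) so each pair is counted once.
Row 1: B(1,1)–R(2,2)≠ B(1,4)–R(2,5)≠ B(1,4)–B(2,3)=  → 2/3 unlike.
Row 2: R(2,2)–B(2,3)≠ R(2,2)–B(3,1)≠ B(2,3)–B(3,4)= R(2,5)–B(3,5)≠ R(2,5)–B(3,4)≠  → 4/5 unlike.
Row 3: B(3,4)–B(3,5)= B(3,5)–B(4,6)=  → 0/2 unlike.
Row 4: B(4,6)–B(5,6)= B(4,6)–B(5,7)= B(4,6)–B(5,5)=  → 0/3 unlike.
Row 5: B(5,3)–R(5,4)≠ B(5,3)–R(6,3)≠ B(5,3)–R(6,4)≠ R(5,4)–B(5,5)≠ R(5,4)–R(6,4)= R(5,4)–R(6,3)= B(5,5)–B(5,6)= B(5,5)–R(6,4)≠ B(5,6)–B(5,7)= B(5,6)–R(6,7)≠ B(5,7)–R(6,7)≠  → 7/11 unlike.
Row 6: R(6,3)–R(6,4)=  → 0/1 unlike.
Total adjacent occupied pairs: 25; unlike-type pairs: 13.
13/25 is already in lowest terms.

13/25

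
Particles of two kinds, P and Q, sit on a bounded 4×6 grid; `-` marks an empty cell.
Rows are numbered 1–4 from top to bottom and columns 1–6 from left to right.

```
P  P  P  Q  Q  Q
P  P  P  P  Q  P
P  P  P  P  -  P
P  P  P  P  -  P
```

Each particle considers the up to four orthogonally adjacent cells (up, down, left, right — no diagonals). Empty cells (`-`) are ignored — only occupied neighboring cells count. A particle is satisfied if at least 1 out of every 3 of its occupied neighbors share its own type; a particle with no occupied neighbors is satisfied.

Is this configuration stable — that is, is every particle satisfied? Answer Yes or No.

Yes

Row 1: (1,1)P 2/2 satisfied · (1,2)P 3/3 satisfied · (1,3)P 2/3 satisfied · (1,4)Q 1/3 satisfied · (1,5)Q 3/3 satisfied · (1,6)Q 1/2 satisfied
Row 2: (2,1)P 3/3 satisfied · (2,2)P 4/4 satisfied · (2,3)P 4/4 satisfied · (2,4)P 2/4 satisfied · (2,5)Q 1/3 satisfied · (2,6)P 1/3 satisfied
Row 3: (3,1)P 3/3 satisfied · (3,2)P 4/4 satisfied · (3,3)P 4/4 satisfied · (3,4)P 3/3 satisfied · (3,6)P 2/2 satisfied
Row 4: (4,1)P 2/2 satisfied · (4,2)P 3/3 satisfied · (4,3)P 3/3 satisfied · (4,4)P 2/2 satisfied · (4,6)P 1/1 satisfied
All meet the threshold, so the configuration is stable.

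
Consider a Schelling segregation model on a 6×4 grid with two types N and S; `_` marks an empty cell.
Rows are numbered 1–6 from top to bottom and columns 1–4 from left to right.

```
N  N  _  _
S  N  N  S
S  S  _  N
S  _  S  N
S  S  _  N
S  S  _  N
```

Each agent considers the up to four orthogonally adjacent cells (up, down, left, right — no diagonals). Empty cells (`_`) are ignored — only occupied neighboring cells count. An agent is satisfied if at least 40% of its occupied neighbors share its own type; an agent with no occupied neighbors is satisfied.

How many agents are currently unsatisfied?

3

(1,1)N 1/2 ✓
(1,2)N 2/2 ✓
(2,1)S 1/3 ✗
(2,2)N 2/4 ✓
(2,3)N 1/2 ✓
(2,4)S 0/2 ✗
(3,1)S 3/3 ✓
(3,2)S 1/2 ✓
(3,4)N 1/2 ✓
(4,1)S 2/2 ✓
(4,3)S 0/1 ✗
(4,4)N 2/3 ✓
(5,1)S 3/3 ✓
(5,2)S 2/2 ✓
(5,4)N 2/2 ✓
(6,1)S 2/2 ✓
(6,2)S 2/2 ✓
(6,4)N 1/1 ✓
Unsatisfied: (2,1), (2,4), (4,3) — 3 in total.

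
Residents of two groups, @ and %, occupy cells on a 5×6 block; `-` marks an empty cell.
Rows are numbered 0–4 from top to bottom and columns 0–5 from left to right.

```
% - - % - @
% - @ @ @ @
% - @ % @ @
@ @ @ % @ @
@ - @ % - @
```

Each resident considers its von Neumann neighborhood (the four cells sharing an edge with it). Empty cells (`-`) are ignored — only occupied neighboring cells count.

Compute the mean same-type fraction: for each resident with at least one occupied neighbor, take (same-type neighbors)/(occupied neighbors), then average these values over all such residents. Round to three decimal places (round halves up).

Row 0: (0,0)% 1/1 · (0,3)% 0/1 · (0,5)@ 1/1
Row 1: (1,0)% 2/2 · (1,2)@ 2/2 · (1,3)@ 2/4 · (1,4)@ 3/3 · (1,5)@ 3/3
Row 2: (2,0)% 1/2 · (2,2)@ 2/3 · (2,3)% 1/4 · (2,4)@ 3/4 · (2,5)@ 3/3
Row 3: (3,0)@ 2/3 · (3,1)@ 2/2 · (3,2)@ 3/4 · (3,3)% 2/4 · (3,4)@ 2/3 · (3,5)@ 3/3
Row 4: (4,0)@ 1/1 · (4,2)@ 1/2 · (4,3)% 1/2 · (4,5)@ 1/1
Sum over 23 residents: 1/1 + 0/1 + 1/1 + 2/2 + 2/2 + 2/4 + 3/3 + 3/3 + 1/2 + 2/3 + 1/4 + 3/4 + 3/3 + 2/3 + 2/2 + 3/4 + 2/4 + 2/3 + 3/3 + 1/1 + 1/2 + 1/2 + 1/1 = 69/4; mean = 69/4 ÷ 23 = 3/4 = 0.75 → 0.750.

0.750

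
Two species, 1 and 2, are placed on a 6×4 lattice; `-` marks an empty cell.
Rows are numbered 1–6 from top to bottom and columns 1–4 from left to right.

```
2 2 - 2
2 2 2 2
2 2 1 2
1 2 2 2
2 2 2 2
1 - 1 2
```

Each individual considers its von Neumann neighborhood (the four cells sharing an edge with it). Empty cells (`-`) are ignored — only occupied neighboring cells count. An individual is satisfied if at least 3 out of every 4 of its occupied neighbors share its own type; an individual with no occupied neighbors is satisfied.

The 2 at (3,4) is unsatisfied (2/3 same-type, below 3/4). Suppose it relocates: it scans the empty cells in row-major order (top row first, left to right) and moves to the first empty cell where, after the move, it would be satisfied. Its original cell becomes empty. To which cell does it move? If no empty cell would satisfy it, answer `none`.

(1,3)

Vacating (3,4). Empty cells in order:
  (1,3): 3/3 same-type → satisfied — stop here.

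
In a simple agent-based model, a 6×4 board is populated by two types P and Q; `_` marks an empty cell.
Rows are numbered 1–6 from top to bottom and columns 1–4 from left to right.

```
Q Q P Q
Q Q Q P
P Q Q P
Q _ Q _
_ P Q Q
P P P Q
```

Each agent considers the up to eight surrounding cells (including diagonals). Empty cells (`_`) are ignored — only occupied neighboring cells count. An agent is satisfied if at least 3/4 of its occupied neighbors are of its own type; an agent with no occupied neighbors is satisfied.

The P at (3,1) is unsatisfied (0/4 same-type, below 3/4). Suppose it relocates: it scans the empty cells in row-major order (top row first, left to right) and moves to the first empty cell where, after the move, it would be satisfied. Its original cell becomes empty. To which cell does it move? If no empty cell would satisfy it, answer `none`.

Vacating (3,1). Empty cells in order:
  (4,2): 1/6 same-type → still unsatisfied.
  (4,4): 1/5 same-type → still unsatisfied.
  (5,1): 3/4 same-type → satisfied — stop here.

(5,1)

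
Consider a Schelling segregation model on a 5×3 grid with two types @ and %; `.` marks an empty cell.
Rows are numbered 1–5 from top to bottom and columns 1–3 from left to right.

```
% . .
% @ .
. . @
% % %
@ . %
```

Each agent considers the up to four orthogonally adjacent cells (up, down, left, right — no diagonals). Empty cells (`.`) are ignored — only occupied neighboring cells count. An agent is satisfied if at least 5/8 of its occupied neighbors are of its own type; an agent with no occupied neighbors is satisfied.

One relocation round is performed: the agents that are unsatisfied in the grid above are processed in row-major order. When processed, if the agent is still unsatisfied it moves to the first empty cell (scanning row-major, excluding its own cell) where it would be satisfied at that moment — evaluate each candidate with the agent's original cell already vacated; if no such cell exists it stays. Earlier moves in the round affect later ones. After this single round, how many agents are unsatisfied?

Initially unsatisfied (in order): (2,1), (2,2), (3,3), (4,1), (5,1).
  (2,1) → (1,3).
  (2,2): now satisfied by earlier moves; stays.
  (3,3): no empty cell satisfies it; stays.
  (4,1) → (1,2).
  (5,1): now satisfied by earlier moves; stays.
Resulting grid:
% % %
. @ .
. . @
. % %
@ . %
Unsatisfied now: (2,2), (3,3).

2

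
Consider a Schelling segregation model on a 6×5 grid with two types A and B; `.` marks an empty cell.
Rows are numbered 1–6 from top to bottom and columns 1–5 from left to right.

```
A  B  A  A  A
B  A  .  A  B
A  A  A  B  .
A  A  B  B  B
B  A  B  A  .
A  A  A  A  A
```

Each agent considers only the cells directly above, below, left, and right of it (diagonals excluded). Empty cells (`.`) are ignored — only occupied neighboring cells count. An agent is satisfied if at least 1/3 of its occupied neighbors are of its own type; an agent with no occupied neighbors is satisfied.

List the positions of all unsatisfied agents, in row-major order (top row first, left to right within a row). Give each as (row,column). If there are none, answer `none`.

(1,1), (1,2), (2,1), (2,5), (5,1), (5,3)

Row 1: (1,1)A 0/2 not · (1,2)B 0/3 not · (1,3)A 1/2 satisfied · (1,4)A 3/3 satisfied · (1,5)A 1/2 satisfied
Row 2: (2,1)B 0/3 not · (2,2)A 1/3 satisfied · (2,4)A 1/3 satisfied · (2,5)B 0/2 not
Row 3: (3,1)A 2/3 satisfied · (3,2)A 4/4 satisfied · (3,3)A 1/3 satisfied · (3,4)B 1/3 satisfied
Row 4: (4,1)A 2/3 satisfied · (4,2)A 3/4 satisfied · (4,3)B 2/4 satisfied · (4,4)B 3/4 satisfied · (4,5)B 1/1 satisfied
Row 5: (5,1)B 0/3 not · (5,2)A 2/4 satisfied · (5,3)B 1/4 not · (5,4)A 1/3 satisfied
Row 6: (6,1)A 1/2 satisfied · (6,2)A 3/3 satisfied · (6,3)A 2/3 satisfied · (6,4)A 3/3 satisfied · (6,5)A 1/1 satisfied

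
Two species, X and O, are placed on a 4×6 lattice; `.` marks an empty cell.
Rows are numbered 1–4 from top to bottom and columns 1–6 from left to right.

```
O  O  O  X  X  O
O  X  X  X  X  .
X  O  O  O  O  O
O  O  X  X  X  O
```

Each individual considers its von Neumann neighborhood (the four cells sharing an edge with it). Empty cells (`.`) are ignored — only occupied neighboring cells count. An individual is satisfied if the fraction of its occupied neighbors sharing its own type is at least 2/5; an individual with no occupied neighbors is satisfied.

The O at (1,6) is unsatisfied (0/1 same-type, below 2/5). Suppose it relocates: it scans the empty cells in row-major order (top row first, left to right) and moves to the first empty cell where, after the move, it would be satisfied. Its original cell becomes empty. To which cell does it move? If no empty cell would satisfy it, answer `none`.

(2,6)

Vacating (1,6). Empty cells in order:
  (2,6): 1/2 same-type → satisfied — stop here.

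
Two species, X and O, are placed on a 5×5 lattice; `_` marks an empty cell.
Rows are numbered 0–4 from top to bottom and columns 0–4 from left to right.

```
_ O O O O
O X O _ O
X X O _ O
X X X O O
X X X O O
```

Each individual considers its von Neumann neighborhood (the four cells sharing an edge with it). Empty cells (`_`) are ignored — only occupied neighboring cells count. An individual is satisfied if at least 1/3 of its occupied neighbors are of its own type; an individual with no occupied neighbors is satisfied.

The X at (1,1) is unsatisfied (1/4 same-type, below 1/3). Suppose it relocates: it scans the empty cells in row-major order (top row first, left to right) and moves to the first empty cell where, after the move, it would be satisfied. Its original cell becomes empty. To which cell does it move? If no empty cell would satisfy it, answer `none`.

none

Vacating (1,1). Empty cells in order:
  (0,0): 0/2 same-type → still unsatisfied.
  (1,3): 0/3 same-type → still unsatisfied.
  (2,3): 0/3 same-type → still unsatisfied.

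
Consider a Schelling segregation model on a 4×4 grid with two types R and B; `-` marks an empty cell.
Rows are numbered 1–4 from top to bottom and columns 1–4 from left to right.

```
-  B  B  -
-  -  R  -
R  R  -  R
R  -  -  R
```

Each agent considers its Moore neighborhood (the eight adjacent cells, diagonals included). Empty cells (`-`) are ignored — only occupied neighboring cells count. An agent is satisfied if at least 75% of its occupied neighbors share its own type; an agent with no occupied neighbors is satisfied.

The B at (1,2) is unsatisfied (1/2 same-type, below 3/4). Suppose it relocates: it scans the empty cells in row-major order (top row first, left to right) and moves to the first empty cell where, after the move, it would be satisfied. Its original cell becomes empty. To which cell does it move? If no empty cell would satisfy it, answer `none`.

(1,1)

Vacating (1,2). Empty cells in order:
  (1,1): 0/0 same-type → satisfied — stop here.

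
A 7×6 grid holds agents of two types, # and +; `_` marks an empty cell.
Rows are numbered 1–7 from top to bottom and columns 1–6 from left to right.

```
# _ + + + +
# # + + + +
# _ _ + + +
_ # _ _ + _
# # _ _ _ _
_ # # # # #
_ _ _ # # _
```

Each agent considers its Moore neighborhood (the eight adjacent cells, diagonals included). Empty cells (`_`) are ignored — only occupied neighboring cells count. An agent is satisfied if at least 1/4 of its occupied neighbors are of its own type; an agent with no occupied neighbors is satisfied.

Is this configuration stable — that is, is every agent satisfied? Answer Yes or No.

Row 1: (1,1)# 2/2 satisfied · (1,3)+ 3/4 satisfied · (1,4)+ 5/5 satisfied · (1,5)+ 5/5 satisfied · (1,6)+ 3/3 satisfied
Row 2: (2,1)# 3/3 satisfied · (2,2)# 3/5 satisfied · (2,3)+ 4/5 satisfied · (2,4)+ 7/7 satisfied · (2,5)+ 8/8 satisfied · (2,6)+ 5/5 satisfied
Row 3: (3,1)# 3/3 satisfied · (3,4)+ 5/5 satisfied · (3,5)+ 6/6 satisfied · (3,6)+ 4/4 satisfied
Row 4: (4,2)# 3/3 satisfied · (4,5)+ 3/3 satisfied
Row 5: (5,1)# 3/3 satisfied · (5,2)# 4/4 satisfied
Row 6: (6,2)# 3/3 satisfied · (6,3)# 4/4 satisfied · (6,4)# 4/4 satisfied · (6,5)# 4/4 satisfied · (6,6)# 2/2 satisfied
Row 7: (7,4)# 4/4 satisfied · (7,5)# 4/4 satisfied
All meet the threshold, so the configuration is stable.

Yes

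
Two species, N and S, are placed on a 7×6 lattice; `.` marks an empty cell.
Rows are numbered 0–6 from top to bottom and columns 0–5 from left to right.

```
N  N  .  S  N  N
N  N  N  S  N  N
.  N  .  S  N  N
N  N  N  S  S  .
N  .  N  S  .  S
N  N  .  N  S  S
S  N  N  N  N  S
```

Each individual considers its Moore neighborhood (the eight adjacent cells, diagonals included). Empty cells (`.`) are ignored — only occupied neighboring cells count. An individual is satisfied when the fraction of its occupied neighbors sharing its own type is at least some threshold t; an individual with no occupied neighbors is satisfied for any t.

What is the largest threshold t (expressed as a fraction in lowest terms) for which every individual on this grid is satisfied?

0/1

(0,0)N 3/3
(0,1)N 4/4
(0,3)S 1/4
(0,4)N 3/5
(0,5)N 3/3
(1,0)N 4/4
(1,1)N 5/5
(1,2)N 3/6
(1,3)S 2/6
(1,4)N 5/8
(1,5)N 5/5
(2,1)N 6/6
(2,3)S 3/7
(2,4)N 3/7
(2,5)N 3/4
(3,0)N 3/3
(3,1)N 5/5
(3,2)N 3/6
(3,3)S 3/6
(3,4)S 4/6
(4,0)N 4/4
(4,2)N 4/6
(4,3)S 3/6
(4,5)S 3/3
(5,0)N 3/4
(5,1)N 5/6
(5,3)N 4/6
(5,4)S 4/7
(5,5)S 3/4
(6,0)S 0/3
(6,1)N 3/4
(6,2)N 4/4
(6,3)N 3/4
(6,4)N 2/5
(6,5)S 2/3
The smallest same-type fraction is 0/3 at (6,0), which reduces to 0/1. Any threshold above that leaves this individual unsatisfied.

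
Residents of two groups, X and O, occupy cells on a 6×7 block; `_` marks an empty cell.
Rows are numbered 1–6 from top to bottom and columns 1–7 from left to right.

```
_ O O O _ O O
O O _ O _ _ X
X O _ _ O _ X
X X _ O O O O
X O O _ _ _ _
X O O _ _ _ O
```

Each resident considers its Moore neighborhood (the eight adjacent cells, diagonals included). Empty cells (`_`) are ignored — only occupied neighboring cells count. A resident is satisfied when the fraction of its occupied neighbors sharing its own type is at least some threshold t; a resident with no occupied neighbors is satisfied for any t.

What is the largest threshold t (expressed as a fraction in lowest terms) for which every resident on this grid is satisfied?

Row 1: (1,2)O 3/3 · (1,3)O 4/4 · (1,4)O 2/2 · (1,6)O 1/2 · (1,7)O 1/2
Row 2: (2,1)O 3/4 · (2,2)O 4/5 · (2,4)O 3/3 · (2,7)X 1/3
Row 3: (3,1)X 2/5 · (3,2)O 2/5 · (3,5)O 4/4 · (3,7)X 1/3
Row 4: (4,1)X 3/5 · (4,2)X 3/6 · (4,4)O 3/3 · (4,5)O 3/3 · (4,6)O 3/4 · (4,7)O 1/2
Row 5: (5,1)X 3/5 · (5,2)O 3/7 · (5,3)O 4/5
Row 6: (6,1)X 1/3 · (6,2)O 3/5 · (6,3)O 3/3 · (6,7)O — no occupied neighbors
The smallest same-type fraction is 1/3 at (2,7), which reduces to 1/3. Any threshold above that leaves this resident unsatisfied.

1/3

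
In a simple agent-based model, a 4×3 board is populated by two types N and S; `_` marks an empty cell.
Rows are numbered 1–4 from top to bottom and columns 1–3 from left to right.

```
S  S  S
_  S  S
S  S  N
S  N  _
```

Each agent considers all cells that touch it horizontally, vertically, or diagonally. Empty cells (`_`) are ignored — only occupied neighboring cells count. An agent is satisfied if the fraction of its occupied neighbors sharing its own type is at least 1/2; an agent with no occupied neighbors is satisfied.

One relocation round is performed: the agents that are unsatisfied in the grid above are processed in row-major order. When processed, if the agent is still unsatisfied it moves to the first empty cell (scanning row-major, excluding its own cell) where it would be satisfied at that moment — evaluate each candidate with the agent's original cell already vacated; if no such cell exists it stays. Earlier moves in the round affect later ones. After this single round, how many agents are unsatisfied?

1

Initially unsatisfied (in order): (3,3), (4,2).
  (3,3) → (4,3).
  (4,2): no empty cell satisfies it; stays.
Resulting grid:
S S S
_ S S
S S _
S N N
Unsatisfied now: (4,2).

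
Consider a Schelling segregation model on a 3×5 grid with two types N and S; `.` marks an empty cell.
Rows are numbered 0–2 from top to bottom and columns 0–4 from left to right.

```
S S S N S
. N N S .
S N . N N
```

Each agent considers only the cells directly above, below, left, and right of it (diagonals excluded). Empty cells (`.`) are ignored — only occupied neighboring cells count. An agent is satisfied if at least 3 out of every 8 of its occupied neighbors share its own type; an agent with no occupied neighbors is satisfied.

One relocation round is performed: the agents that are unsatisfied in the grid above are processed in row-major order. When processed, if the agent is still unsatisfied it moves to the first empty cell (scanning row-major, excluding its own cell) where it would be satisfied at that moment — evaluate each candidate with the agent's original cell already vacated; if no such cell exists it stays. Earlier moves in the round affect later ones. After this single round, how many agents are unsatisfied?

Initially unsatisfied (in order): (0,2), (0,3), (0,4), (1,2), (1,3), (2,0).
  (0,2) → (1,0).
  (0,3) → (0,2).
  (0,4): now satisfied by earlier moves; stays.
  (1,2): now satisfied by earlier moves; stays.
  (1,3) → (0,3).
  (2,0): now satisfied by earlier moves; stays.
Resulting grid:
S S N S S
S N N . .
S N . N N
Unsatisfied now: (0,1), (0,2).

2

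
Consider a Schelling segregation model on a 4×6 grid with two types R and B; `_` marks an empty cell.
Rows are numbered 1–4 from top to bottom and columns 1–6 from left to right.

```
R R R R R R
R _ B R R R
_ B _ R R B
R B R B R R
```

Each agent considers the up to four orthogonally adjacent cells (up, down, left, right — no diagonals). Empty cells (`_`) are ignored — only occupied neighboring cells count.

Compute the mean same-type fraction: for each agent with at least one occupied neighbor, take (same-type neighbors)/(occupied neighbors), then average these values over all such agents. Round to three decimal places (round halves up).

Row 1: (1,1)R 2/2 · (1,2)R 2/2 · (1,3)R 2/3 · (1,4)R 3/3 · (1,5)R 3/3 · (1,6)R 2/2
Row 2: (2,1)R 1/1 · (2,3)B 0/2 · (2,4)R 3/4 · (2,5)R 4/4 · (2,6)R 2/3
Row 3: (3,2)B 1/1 · (3,4)R 2/3 · (3,5)R 3/4 · (3,6)B 0/3
Row 4: (4,1)R 0/1 · (4,2)B 1/3 · (4,3)R 0/2 · (4,4)B 0/3 · (4,5)R 2/3 · (4,6)R 1/2
Sum over 21 agents: 2/2 + 2/2 + 2/3 + 3/3 + 3/3 + 2/2 + 1/1 + 0/2 + 3/4 + 4/4 + 2/3 + 1/1 + 2/3 + 3/4 + 0/3 + 0/1 + 1/3 + 0/2 + 0/3 + 2/3 + 1/2 = 13; mean = 13 ÷ 21 = 13/21 = 0.619047… → 0.619.

0.619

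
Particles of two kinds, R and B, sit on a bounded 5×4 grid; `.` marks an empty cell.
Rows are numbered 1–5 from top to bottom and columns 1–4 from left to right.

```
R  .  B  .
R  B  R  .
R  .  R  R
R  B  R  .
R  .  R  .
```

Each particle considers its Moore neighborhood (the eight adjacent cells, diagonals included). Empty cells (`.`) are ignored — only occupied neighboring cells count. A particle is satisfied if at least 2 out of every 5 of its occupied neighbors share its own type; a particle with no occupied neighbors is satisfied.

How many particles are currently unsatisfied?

2

Row 1: (1,1)R 1/2 ok · (1,3)B 1/2 ok
Row 2: (2,1)R 2/3 ok · (2,2)B 1/6 unhappy · (2,3)R 2/4 ok
Row 3: (3,1)R 2/4 ok · (3,3)R 3/5 ok · (3,4)R 3/3 ok
Row 4: (4,1)R 2/3 ok · (4,2)B 0/6 unhappy · (4,3)R 3/4 ok
Row 5: (5,1)R 1/2 ok · (5,3)R 1/2 ok
Unsatisfied: (2,2), (4,2) — 2 in total.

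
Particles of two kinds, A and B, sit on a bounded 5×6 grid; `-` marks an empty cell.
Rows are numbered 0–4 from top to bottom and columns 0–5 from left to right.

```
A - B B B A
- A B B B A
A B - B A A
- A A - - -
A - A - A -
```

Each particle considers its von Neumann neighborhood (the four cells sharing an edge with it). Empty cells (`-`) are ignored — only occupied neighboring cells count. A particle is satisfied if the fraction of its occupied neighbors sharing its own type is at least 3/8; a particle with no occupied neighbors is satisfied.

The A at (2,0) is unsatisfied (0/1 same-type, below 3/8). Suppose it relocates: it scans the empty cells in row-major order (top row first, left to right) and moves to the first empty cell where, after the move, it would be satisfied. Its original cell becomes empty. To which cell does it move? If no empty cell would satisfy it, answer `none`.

(0,1)

Vacating (2,0). Empty cells in order:
  (0,1): 2/3 same-type → satisfied — stop here.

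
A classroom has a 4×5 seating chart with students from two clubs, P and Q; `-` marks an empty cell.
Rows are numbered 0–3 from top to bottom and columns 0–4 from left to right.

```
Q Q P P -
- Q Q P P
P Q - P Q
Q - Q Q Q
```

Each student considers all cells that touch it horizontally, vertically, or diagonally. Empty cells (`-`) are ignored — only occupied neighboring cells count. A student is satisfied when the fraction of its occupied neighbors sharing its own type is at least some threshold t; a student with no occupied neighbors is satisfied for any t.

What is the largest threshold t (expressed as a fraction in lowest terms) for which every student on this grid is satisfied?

(0,0)Q 2/2
(0,1)Q 3/4
(0,2)P 2/5
(0,3)P 3/4
(1,1)Q 4/6
(1,2)Q 3/7
(1,3)P 4/6
(1,4)P 3/4
(2,0)P 0/3
(2,1)Q 4/5
(2,3)P 2/7
(2,4)Q 2/5
(3,0)Q 1/2
(3,2)Q 2/3
(3,3)Q 3/4
(3,4)Q 2/3
The smallest same-type fraction is 0/3 at (2,0), which reduces to 0/1. Any threshold above that leaves this student unsatisfied.

0/1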